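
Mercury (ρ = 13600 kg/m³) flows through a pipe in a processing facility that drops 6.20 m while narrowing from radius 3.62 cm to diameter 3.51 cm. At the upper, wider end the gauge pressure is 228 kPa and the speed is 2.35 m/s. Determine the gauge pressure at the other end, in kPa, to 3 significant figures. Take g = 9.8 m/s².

Continuity gives A₁v₁ = A₂v₂, so v₂ = (41.2 cm²)/(9.68 cm²) × 2.35 m/s = 10.00 m/s.
Energy conservation along the streamline gives P₂ = P₁ − ½ρ(v₂² − v₁²) − ρg(h₂ − h₁).
P₂ = 228000 + ½·13600·(2.35² − 10.00²) − 13600·9.8·(−6.20) = 228000 + (-642000) − (-826000) = 412000 Pa.

P₂ = 412 kPa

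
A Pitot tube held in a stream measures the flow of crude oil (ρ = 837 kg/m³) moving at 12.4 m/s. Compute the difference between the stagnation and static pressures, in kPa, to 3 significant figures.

ΔP ≈ 64.3 kPa

Bernoulli between the free stream and the stagnation point: ½ρv² = P_stag − P_static.
ΔP = ½·837·12.4² = 64300 Pa.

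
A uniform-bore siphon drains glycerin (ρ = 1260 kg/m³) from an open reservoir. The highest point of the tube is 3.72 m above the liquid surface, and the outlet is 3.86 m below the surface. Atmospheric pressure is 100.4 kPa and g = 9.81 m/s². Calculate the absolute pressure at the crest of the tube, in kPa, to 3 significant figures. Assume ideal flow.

P_top ≈ 6.71 kPa

From the surface to the outlet (both open to atmosphere, surface at rest): v = √(2g·h_out) = √(2·9.81·3.86) = 8.70 m/s.
The bore is uniform, so the speed at the crest is the same v. Bernoulli surface→crest: P_atm = P_top + ½ρv² + ρg·h_top.
P_top = 100400 − ½·1260·8.70² − 1260·9.81·3.72 = 6710 Pa.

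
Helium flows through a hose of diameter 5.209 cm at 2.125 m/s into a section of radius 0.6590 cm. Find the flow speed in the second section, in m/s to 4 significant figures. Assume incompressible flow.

Continuity gives A₁v₁ = A₂v₂, so v₂ = (21.31 cm²)/(1.364 cm²) × 2.125 m/s = 33.19 m/s.

v₂ = 33.19 m/s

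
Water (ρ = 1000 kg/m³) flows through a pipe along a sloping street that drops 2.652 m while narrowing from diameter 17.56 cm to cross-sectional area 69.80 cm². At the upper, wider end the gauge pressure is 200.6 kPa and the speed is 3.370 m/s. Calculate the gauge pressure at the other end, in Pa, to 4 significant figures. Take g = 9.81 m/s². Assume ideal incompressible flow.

P₂ ≈ 163900 Pa

The volume flow rate is constant, so v₂ = (A₁/A₂)v₁ = (242.2/69.80)·3.370 = 11.69 m/s.
Energy conservation along the streamline gives P₂ = P₁ − ½ρ(v₂² − v₁²) − ρg(h₂ − h₁).
P₂ = 200600 + ½·1000·(3.370² − 11.69²) − 1000·9.81·(−2.652) = 200600 + (-62680) − (-26020) = 163900 Pa.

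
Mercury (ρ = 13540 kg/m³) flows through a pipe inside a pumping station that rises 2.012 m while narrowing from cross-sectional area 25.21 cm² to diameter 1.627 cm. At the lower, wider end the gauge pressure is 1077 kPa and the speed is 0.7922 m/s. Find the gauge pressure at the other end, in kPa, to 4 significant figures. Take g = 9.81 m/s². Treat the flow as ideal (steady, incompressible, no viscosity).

By continuity, v₂ = v₁·A₁/A₂ = 0.7922·(25.21/2.079) = 9.606 m/s.
Energy conservation along the streamline gives P₂ = P₁ − ½ρ(v₂² − v₁²) − ρg(h₂ − h₁).
P₂ = 1077000 + ½·13540·(0.7922² − 9.606²) − 13540·9.81·(+2.012) = 1077000 + (-620500) − (267200) = 189300 Pa.

P₂ ≈ 189.3 kPa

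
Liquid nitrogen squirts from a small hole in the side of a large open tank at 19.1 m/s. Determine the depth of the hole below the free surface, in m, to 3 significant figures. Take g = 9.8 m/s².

h ≈ 18.6 m

Torricelli: v = √(2gh), so h = v²/(2g).
h = 19.1²/(2·9.8) = 365/19.60 = 18.6 m.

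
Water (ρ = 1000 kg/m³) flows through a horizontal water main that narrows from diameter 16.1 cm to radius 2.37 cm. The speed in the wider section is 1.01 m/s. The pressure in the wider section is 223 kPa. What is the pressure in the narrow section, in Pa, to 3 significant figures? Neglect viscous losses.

156000 Pa

Mass conservation (A₁v₁ = A₂v₂) gives v₂ = 1.01 × 204/17.6 = 11.7 m/s.
Bernoulli (h₁ = h₂): P₁ − P₂ = ½ρ(v₂² − v₁²).
P₂ = P₁ − ½ρ(v₂² − v₁²) = 223000 − ½·1000·(11.7² − 1.01²) = 223000 − 67400 = 156000 Pa.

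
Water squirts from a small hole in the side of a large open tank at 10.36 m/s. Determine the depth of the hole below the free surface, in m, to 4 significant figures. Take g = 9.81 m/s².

Torricelli: v = √(2gh), so h = v²/(2g).
h = 10.36²/(2·9.81) = 107.3/19.62 = 5.470 m.

h ≈ 5.470 m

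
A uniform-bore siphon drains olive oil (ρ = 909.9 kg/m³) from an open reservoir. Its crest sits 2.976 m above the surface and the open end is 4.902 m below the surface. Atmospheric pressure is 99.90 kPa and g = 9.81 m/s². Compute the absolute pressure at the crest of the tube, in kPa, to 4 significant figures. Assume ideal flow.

P_top ≈ 29.58 kPa

The outlet speed comes from Torricelli: v = √(2g·4.902) = 9.807 m/s.
The bore is uniform, so the speed at the crest is the same v. Bernoulli surface→crest: P_atm = P_top + ½ρv² + ρg·h_top.
P_top = 99900 − ½·909.9·9.807² − 909.9·9.81·2.976 = 29580 Pa.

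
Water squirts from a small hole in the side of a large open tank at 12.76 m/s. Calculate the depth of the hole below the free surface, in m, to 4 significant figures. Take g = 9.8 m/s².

Torricelli: v = √(2gh), so h = v²/(2g).
h = 12.76²/(2·9.8) = 162.8/19.60 = 8.307 m.

8.307 m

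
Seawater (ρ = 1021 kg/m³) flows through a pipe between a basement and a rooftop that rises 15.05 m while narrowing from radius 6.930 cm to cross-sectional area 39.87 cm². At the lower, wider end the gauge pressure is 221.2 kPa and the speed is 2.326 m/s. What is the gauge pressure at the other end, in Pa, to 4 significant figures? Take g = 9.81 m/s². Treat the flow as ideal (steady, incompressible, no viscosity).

The volume flow rate is constant, so v₂ = (A₁/A₂)v₁ = (150.9/39.87)·2.326 = 8.802 m/s.
Applying Bernoulli between the two ends and solving for P₂: P₂ = P₁ + ½ρ(v₁² − v₂²) − ρgΔh.
P₂ = 221200 + ½·1021·(2.326² − 8.802²) − 1021·9.81·(+15.05) = 221200 + (-36790) − (150700) = 33670 Pa.

P₂ = 33670 Pa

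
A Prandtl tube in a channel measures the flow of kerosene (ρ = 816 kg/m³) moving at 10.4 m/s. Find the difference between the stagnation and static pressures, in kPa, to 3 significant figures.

The dynamic pressure equals the rise in static pressure at the stagnation point: ΔP = ½ρv².
ΔP = ½·816·10.4² = 44100 Pa.

ΔP = 44.1 kPa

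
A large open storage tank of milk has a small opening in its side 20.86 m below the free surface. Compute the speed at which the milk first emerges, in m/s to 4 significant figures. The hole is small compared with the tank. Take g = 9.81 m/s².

The surface is effectively still and both ends are open, so ½v² = gh and v = √(2·9.81·20.86) = 20.23 m/s.

v ≈ 20.23 m/s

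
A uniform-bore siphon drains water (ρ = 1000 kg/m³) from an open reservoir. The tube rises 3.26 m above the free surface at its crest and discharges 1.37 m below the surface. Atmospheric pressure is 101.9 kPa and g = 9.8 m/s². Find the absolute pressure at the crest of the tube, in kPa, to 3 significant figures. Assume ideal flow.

P_top ≈ 56.5 kPa

From the surface to the outlet (both open to atmosphere, surface at rest): v = √(2g·h_out) = √(2·9.8·1.37) = 5.18 m/s.
The bore is uniform, so the speed at the crest is the same v. Bernoulli surface→crest: P_atm = P_top + ½ρv² + ρg·h_top.
P_top = 101900 − ½·1000·5.18² − 1000·9.8·3.26 = 56500 Pa.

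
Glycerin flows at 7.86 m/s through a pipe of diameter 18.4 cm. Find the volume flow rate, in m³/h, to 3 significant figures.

Q = A·v = 0.0266 m² × 7.86 m/s = 0.209 m³/s.
Converting: 0.209 m³/s × 3600 = 752 m³/h.

752 m³/h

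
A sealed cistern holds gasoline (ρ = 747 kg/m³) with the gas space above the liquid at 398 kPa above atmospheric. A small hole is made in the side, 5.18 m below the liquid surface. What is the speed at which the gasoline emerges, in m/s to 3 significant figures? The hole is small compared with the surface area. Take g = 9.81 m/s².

Take point 1 at the surface (v₁ ≈ 0) and point 2 at the hole (at atmospheric pressure). Bernoulli: P₁ + ρg h = P_atm + ½ρv₂².
With P₁ − P_atm = 398000 Pa, v₂ = √(2gh + 2ΔP/ρ) = √(2·9.81·5.18 + 2·398000/747) = 34.2 m/s.

34.2 m/s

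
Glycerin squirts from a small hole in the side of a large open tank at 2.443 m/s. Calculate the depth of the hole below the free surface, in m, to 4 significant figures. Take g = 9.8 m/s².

For a small hole in a large open tank, ½v² = gh, giving h = v²/(2g).
h = 2.443²/(2·9.8) = 5.968/19.60 = 0.3045 m.

h ≈ 0.3045 m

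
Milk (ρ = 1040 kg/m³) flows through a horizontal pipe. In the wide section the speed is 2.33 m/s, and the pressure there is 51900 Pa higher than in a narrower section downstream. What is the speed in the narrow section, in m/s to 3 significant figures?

Horizontal Bernoulli: P₁ + ½ρv₁² = P₂ + ½ρv₂², so v₂² = v₁² + 2(P₁ − P₂)/ρ.
v₂ = √(2.33² + 2·51900/1040) = √(5.43 + 99.8) = 10.3 m/s.

v₂ ≈ 10.3 m/s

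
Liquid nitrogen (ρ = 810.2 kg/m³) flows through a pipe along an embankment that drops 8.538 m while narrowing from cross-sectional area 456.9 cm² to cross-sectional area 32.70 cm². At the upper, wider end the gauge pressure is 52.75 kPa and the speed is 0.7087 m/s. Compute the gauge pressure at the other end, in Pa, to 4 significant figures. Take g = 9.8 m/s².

P₂ = 81020 Pa

The volume flow rate is constant, so v₂ = (A₁/A₂)v₁ = (456.9/32.70)·0.7087 = 9.902 m/s.
Bernoulli: P₁ + ½ρv₁² + ρg h₁ = P₂ + ½ρv₂² + ρg h₂, so P₂ = P₁ + ½ρ(v₁² − v₂²) − ρg(h₂ − h₁).
P₂ = 52750 + ½·810.2·(0.7087² − 9.902²) − 810.2·9.8·(−8.538) = 52750 + (-39520) − (-67790) = 81020 Pa.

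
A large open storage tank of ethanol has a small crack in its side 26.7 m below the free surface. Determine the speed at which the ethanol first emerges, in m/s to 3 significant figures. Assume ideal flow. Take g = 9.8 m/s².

Bernoulli from surface to hole (P equal, v_surface ≈ 0): v = √(2gh) = √(2×9.8×26.7) = 22.9 m/s.

22.9 m/s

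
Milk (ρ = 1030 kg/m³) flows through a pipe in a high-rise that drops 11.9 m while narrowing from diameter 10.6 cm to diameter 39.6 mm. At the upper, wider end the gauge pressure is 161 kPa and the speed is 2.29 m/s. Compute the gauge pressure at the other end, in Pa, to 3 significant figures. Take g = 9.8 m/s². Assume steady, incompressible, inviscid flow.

Continuity gives A₁v₁ = A₂v₂, so v₂ = (88.2 cm²)/(12.3 cm²) × 2.29 m/s = 16.4 m/s.
Energy conservation along the streamline gives P₂ = P₁ − ½ρ(v₂² − v₁²) − ρg(h₂ − h₁).
P₂ = 161000 + ½·1030·(2.29² − 16.4²) − 1030·9.8·(−11.9) = 161000 + (-136000) − (-120000) = 145000 Pa.

145000 Pa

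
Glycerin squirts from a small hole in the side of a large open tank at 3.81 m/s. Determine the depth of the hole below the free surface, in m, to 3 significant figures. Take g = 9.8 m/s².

For a small hole in a large open tank, ½v² = gh, giving h = v²/(2g).
h = 3.81²/(2·9.8) = 14.5/19.60 = 0.741 m.

h = 0.741 m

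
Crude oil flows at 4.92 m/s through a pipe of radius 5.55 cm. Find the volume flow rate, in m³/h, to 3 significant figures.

Q ≈ 171 m³/h

Q = A·v = 0.00968 m² × 4.92 m/s = 0.0476 m³/s.
Converting: 0.0476 m³/s × 3600 = 171 m³/h.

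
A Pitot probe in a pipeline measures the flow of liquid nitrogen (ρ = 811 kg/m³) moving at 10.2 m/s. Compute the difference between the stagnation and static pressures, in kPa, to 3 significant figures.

ΔP ≈ 42.2 kPa

The dynamic pressure equals the rise in static pressure at the stagnation point: ΔP = ½ρv².
ΔP = ½·811·10.2² = 42200 Pa.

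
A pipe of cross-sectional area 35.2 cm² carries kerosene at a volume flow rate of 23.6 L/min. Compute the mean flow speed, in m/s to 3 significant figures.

v ≈ 0.112 m/s

Q = 23.6 L/min = 0.000393 m³/s.
v = Q/A = 0.000393 / 0.00352 = 0.112 m/s.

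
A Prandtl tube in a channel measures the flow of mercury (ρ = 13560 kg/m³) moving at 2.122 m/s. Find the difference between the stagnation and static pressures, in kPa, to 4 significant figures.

ΔP ≈ 30.53 kPa

The dynamic pressure equals the rise in static pressure at the stagnation point: ΔP = ½ρv².
ΔP = ½·13560·2.122² = 30530 Pa.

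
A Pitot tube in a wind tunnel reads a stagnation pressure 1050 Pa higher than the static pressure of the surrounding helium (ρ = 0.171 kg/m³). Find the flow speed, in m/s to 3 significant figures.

Bernoulli between the free stream and the stagnation point: ½ρv² = P_stag − P_static.
v = √(2ΔP/ρ) = √(2·1050/0.171) = 111 m/s.

v ≈ 111 m/s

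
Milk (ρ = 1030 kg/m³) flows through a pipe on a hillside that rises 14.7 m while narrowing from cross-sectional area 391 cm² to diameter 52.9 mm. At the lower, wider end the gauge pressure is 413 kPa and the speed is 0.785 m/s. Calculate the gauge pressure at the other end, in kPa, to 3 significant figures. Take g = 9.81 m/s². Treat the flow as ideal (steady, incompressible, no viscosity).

P₂ ≈ 164 kPa

The volume flow rate is constant, so v₂ = (A₁/A₂)v₁ = (391/22.0)·0.785 = 14.0 m/s.
Energy conservation along the streamline gives P₂ = P₁ − ½ρ(v₂² − v₁²) − ρg(h₂ − h₁).
P₂ = 413000 + ½·1030·(0.785² − 14.0²) − 1030·9.81·(+14.7) = 413000 + (-100000) − (149000) = 164000 Pa.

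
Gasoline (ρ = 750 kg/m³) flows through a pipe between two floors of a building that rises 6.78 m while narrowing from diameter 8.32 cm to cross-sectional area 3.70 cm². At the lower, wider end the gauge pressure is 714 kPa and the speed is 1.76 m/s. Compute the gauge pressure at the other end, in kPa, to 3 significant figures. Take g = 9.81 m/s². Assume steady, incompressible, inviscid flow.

Mass conservation (A₁v₁ = A₂v₂) gives v₂ = 1.76 × 54.4/3.70 = 25.9 m/s.
Bernoulli: P₁ + ½ρv₁² + ρg h₁ = P₂ + ½ρv₂² + ρg h₂, so P₂ = P₁ + ½ρ(v₁² − v₂²) − ρg(h₂ − h₁).
P₂ = 714000 + ½·750·(1.76² − 25.9²) − 750·9.81·(+6.78) = 714000 + (-250000) − (49900) = 414000 Pa.

P₂ ≈ 414 kPa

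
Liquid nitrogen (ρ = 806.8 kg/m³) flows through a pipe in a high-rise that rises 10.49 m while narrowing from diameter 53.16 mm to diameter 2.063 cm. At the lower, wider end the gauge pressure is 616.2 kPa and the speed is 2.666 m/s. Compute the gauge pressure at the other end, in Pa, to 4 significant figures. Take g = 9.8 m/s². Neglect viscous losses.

409700 Pa

Mass conservation (A₁v₁ = A₂v₂) gives v₂ = 2.666 × 22.20/3.343 = 17.70 m/s.
Bernoulli: P₁ + ½ρv₁² + ρg h₁ = P₂ + ½ρv₂² + ρg h₂, so P₂ = P₁ + ½ρ(v₁² − v₂²) − ρg(h₂ − h₁).
P₂ = 616200 + ½·806.8·(2.666² − 17.70²) − 806.8·9.8·(+10.49) = 616200 + (-123500) − (82940) = 409700 Pa.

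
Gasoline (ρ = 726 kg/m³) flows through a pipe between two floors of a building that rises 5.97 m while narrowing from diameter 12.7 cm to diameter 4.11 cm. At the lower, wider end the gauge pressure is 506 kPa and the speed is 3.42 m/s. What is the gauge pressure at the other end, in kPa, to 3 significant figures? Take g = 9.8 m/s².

The volume flow rate is constant, so v₂ = (A₁/A₂)v₁ = (127/13.3)·3.42 = 32.7 m/s.
Applying Bernoulli between the two ends and solving for P₂: P₂ = P₁ + ½ρ(v₁² − v₂²) − ρgΔh.
P₂ = 506000 + ½·726·(3.42² − 32.7²) − 726·9.8·(+5.97) = 506000 + (-383000) − (42500) = 80700 Pa.

P₂ ≈ 80.7 kPa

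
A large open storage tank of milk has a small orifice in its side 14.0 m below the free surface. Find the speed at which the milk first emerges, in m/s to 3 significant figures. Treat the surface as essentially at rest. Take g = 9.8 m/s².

Torricelli's result v = √(2gh) gives v = √(2·9.8·14.0) = 16.6 m/s.

v ≈ 16.6 m/s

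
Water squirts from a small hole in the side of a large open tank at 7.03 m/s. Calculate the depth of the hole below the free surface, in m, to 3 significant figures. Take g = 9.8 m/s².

Inverting v = √(2gh) gives h = v² / 2g.
h = 7.03²/(2·9.8) = 49.4/19.60 = 2.52 m.

2.52 m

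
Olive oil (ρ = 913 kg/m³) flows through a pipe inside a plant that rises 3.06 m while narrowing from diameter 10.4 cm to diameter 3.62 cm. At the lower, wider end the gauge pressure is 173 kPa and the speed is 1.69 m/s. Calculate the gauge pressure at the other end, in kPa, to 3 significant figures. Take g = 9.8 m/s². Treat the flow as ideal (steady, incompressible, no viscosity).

Continuity gives A₁v₁ = A₂v₂, so v₂ = (84.9 cm²)/(10.3 cm²) × 1.69 m/s = 13.9 m/s.
Energy conservation along the streamline gives P₂ = P₁ − ½ρ(v₂² − v₁²) − ρg(h₂ − h₁).
P₂ = 173000 + ½·913·(1.69² − 13.9²) − 913·9.8·(+3.06) = 173000 + (-87500) − (27400) = 58100 Pa.

P₂ ≈ 58.1 kPa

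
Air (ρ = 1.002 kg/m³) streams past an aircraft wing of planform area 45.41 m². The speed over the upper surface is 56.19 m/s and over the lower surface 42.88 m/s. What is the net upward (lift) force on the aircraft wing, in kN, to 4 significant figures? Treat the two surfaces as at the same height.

F = 30.00 kN

With equal heights on the two surfaces, Bernoulli gives P_lower − P_upper = ½ρ(v_upper² − v_lower²).
ΔP = ½·1.002·(56.19² − 42.88²) = 660.6 Pa.
Lift = ΔP · A = 660.6 × 45.41 = 30000 N.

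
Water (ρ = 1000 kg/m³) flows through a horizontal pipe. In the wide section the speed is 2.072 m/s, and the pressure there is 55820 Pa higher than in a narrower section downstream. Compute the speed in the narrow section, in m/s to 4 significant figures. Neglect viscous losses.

v₂ = 10.77 m/s

Along the level pipe P + ½ρv² is conserved, hence v₂² = v₁² + 2(P₁ − P₂)/ρ.
v₂ = √(2.072² + 2·55820/1000) = √(4.293 + 111.6) = 10.77 m/s.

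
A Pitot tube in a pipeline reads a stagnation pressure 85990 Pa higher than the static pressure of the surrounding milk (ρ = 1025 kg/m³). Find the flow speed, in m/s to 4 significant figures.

At the stagnation point the flow is brought to rest, so Bernoulli gives P_stag − P_static = ½ρv².
v = √(2ΔP/ρ) = √(2·85990/1025) = 12.95 m/s.

v = 12.95 m/s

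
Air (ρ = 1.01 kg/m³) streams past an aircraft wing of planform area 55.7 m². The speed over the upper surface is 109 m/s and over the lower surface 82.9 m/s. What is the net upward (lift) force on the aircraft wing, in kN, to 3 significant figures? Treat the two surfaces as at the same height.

F ≈ 141 kN

From P + ½ρv² = const at equal height, P_low − P_up = ½ρ(v_up² − v_low²).
ΔP = ½·1.01·(109² − 82.9²) = 2530 Pa.
Lift = ΔP · A = 2530 × 55.7 = 141000 N.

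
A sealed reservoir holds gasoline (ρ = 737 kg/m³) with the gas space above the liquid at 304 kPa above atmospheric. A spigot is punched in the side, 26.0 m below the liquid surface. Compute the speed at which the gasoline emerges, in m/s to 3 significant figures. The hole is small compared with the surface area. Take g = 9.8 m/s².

v ≈ 36.5 m/s

Take point 1 at the surface (v₁ ≈ 0) and point 2 at the hole (at atmospheric pressure). Bernoulli: P₁ + ρg h = P_atm + ½ρv₂².
With P₁ − P_atm = 304000 Pa, v₂ = √(2gh + 2ΔP/ρ) = √(2·9.8·26.0 + 2·304000/737) = 36.5 m/s.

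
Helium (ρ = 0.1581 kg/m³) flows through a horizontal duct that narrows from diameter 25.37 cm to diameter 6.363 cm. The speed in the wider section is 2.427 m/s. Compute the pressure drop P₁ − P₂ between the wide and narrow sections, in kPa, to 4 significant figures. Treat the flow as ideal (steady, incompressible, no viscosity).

By continuity, v₂ = v₁·A₁/A₂ = 2.427·(505.5/31.80) = 38.58 m/s.
Along the horizontal streamline, P + ½ρv² is constant.
P₁ − P₂ = ½·0.1581·(38.58² − 2.427²) = ½·0.1581·1483 = 117.2 Pa.

ΔP ≈ 0.1172 kPa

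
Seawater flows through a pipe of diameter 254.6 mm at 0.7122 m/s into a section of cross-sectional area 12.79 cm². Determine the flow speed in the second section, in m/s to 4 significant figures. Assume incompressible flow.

Continuity gives A₁v₁ = A₂v₂, so v₂ = (509.1 cm²)/(12.79 cm²) × 0.7122 m/s = 28.35 m/s.

v₂ ≈ 28.35 m/s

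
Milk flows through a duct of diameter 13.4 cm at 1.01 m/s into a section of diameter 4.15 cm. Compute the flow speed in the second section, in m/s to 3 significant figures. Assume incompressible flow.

10.5 m/s

Continuity gives A₁v₁ = A₂v₂, so v₂ = (141 cm²)/(13.5 cm²) × 1.01 m/s = 10.5 m/s.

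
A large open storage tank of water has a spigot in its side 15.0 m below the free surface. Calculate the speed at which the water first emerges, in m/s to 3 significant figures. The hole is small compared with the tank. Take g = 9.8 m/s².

17.1 m/s

Bernoulli from surface to hole (P equal, v_surface ≈ 0): v = √(2gh) = √(2×9.8×15.0) = 17.1 m/s.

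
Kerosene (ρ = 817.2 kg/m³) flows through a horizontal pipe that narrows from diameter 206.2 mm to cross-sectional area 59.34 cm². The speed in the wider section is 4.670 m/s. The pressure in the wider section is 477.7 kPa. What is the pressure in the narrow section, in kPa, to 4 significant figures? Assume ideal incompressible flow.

Mass conservation (A₁v₁ = A₂v₂) gives v₂ = 4.670 × 333.9/59.34 = 26.28 m/s.
With no height change, Bernoulli's equation is P₁ + ½ρv₁² = P₂ + ½ρv₂².
P₂ = P₁ − ½ρ(v₂² − v₁²) = 477700 − ½·817.2·(26.28² − 4.670²) = 477700 − 273300 = 204400 Pa.

P₂ ≈ 204.4 kPa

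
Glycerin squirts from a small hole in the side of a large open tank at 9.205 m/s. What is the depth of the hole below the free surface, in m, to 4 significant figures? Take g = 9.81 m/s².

h ≈ 4.319 m

For a small hole in a large open tank, ½v² = gh, giving h = v²/(2g).
h = 9.205²/(2·9.81) = 84.73/19.62 = 4.319 m.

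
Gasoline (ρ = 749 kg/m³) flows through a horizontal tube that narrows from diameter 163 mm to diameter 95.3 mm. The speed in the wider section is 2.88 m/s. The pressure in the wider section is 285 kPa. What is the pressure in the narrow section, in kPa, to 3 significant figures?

P₂ = 262 kPa

Mass conservation (A₁v₁ = A₂v₂) gives v₂ = 2.88 × 209/71.3 = 8.43 m/s.
With no height change, Bernoulli's equation is P₁ + ½ρv₁² = P₂ + ½ρv₂².
P₂ = P₁ − ½ρ(v₂² − v₁²) = 285000 − ½·749·(8.43² − 2.88²) = 285000 − 23500 = 262000 Pa.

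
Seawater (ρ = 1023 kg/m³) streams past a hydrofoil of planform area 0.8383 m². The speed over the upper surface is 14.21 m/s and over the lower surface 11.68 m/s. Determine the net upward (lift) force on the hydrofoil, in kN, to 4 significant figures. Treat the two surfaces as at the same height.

F ≈ 28.09 kN

From P + ½ρv² = const at equal height, P_low − P_up = ½ρ(v_up² − v_low²).
ΔP = ½·1023·(14.21² − 11.68²) = 33500 Pa.
Lift = ΔP · A = 33500 × 0.8383 = 28090 N.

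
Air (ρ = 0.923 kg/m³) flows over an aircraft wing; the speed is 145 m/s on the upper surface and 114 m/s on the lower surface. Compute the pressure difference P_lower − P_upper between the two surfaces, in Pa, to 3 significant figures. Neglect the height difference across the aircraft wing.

ΔP ≈ 3710 Pa

Bernoulli (same height): P_lower − P_upper = ½ρ(v_upper² − v_lower²).
ΔP = ½·0.923·(145² − 114²) = 3710 Pa.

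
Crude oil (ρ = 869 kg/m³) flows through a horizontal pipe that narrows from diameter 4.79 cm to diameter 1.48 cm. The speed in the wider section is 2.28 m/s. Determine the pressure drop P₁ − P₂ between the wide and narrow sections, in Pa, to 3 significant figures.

The volume flow rate is constant, so v₂ = (A₁/A₂)v₁ = (18.0/1.72)·2.28 = 23.9 m/s.
Bernoulli (h₁ = h₂): P₁ − P₂ = ½ρ(v₂² − v₁²).
P₁ − P₂ = ½·869·(23.9² − 2.28²) = ½·869·565 = 246000 Pa.

ΔP ≈ 246000 Pa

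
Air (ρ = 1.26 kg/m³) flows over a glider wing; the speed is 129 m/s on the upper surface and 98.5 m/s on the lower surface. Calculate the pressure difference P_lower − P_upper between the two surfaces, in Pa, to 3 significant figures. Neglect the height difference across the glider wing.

ΔP ≈ 4370 Pa

The pressure is lower where the speed is higher: ΔP = ½ρ(v_up² − v_low²).
ΔP = ½·1.26·(129² − 98.5²) = 4370 Pa.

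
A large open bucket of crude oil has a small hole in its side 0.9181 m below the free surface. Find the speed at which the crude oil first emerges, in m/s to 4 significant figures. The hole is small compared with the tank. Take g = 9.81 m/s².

v ≈ 4.244 m/s

Bernoulli from surface to hole (P equal, v_surface ≈ 0): v = √(2gh) = √(2×9.81×0.9181) = 4.244 m/s.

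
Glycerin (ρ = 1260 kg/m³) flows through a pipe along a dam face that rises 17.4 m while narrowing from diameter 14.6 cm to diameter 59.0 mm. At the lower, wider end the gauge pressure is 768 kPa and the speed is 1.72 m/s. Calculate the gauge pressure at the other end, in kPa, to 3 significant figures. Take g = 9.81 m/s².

P₂ ≈ 485 kPa

By continuity, v₂ = v₁·A₁/A₂ = 1.72·(167/27.3) = 10.5 m/s.
Bernoulli: P₁ + ½ρv₁² + ρg h₁ = P₂ + ½ρv₂² + ρg h₂, so P₂ = P₁ + ½ρ(v₁² − v₂²) − ρg(h₂ − h₁).
P₂ = 768000 + ½·1260·(1.72² − 10.5²) − 1260·9.81·(+17.4) = 768000 + (-68000) − (215000) = 485000 Pa.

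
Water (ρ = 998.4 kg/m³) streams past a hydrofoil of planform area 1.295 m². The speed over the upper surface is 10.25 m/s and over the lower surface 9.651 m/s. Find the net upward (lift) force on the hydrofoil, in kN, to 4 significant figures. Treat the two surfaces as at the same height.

7.706 kN

From P + ½ρv² = const at equal height, P_low − P_up = ½ρ(v_up² − v_low²).
ΔP = ½·998.4·(10.25² − 9.651²) = 5951 Pa.
Lift = ΔP · A = 5951 × 1.295 = 7706 N.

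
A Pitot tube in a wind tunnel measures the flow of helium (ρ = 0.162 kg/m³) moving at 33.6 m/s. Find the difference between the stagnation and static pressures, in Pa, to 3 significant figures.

ΔP = 91.4 Pa

At the stagnation point the flow is brought to rest, so Bernoulli gives P_stag − P_static = ½ρv².
ΔP = ½·0.162·33.6² = 91.4 Pa.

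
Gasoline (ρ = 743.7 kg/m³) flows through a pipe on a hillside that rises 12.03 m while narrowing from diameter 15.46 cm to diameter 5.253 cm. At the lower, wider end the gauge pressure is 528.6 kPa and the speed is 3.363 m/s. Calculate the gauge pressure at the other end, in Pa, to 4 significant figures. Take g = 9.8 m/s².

P₂ = 129600 Pa

Mass conservation (A₁v₁ = A₂v₂) gives v₂ = 3.363 × 187.7/21.67 = 29.13 m/s.
Applying Bernoulli between the two ends and solving for P₂: P₂ = P₁ + ½ρ(v₁² − v₂²) − ρgΔh.
P₂ = 528600 + ½·743.7·(3.363² − 29.13²) − 743.7·9.8·(+12.03) = 528600 + (-311300) − (87680) = 129600 Pa.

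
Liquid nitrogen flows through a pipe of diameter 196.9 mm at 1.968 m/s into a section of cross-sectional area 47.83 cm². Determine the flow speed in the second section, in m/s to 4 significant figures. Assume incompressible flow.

12.53 m/s

By continuity, v₂ = v₁·A₁/A₂ = 1.968·(304.5/47.83) = 12.53 m/s.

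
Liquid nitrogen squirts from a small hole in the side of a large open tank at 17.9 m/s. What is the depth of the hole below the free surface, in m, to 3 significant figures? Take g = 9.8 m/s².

h ≈ 16.3 m

For a small hole in a large open tank, ½v² = gh, giving h = v²/(2g).
h = 17.9²/(2·9.8) = 320/19.60 = 16.3 m.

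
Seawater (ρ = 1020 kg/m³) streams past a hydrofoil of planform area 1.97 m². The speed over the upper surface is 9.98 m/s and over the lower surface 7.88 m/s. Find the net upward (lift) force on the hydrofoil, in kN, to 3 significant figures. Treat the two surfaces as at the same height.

With equal heights on the two surfaces, Bernoulli gives P_lower − P_upper = ½ρ(v_upper² − v_lower²).
ΔP = ½·1020·(9.98² − 7.88²) = 19100 Pa.
Lift = ΔP · A = 19100 × 1.97 = 37700 N.

37.7 kN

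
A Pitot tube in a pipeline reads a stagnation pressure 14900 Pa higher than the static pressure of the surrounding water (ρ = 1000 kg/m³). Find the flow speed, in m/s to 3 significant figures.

v = 5.46 m/s

Bernoulli between the free stream and the stagnation point: ½ρv² = P_stag − P_static.
v = √(2ΔP/ρ) = √(2·14900/1000) = 5.46 m/s.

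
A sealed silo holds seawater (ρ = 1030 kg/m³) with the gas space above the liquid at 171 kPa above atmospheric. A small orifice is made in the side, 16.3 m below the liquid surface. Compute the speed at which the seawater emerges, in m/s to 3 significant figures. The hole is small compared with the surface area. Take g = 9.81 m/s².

Take point 1 at the surface (v₁ ≈ 0) and point 2 at the hole (at atmospheric pressure). Bernoulli: P₁ + ρg h = P_atm + ½ρv₂².
With P₁ − P_atm = 171000 Pa, v₂ = √(2gh + 2ΔP/ρ) = √(2·9.81·16.3 + 2·171000/1030) = 25.5 m/s.

v ≈ 25.5 m/s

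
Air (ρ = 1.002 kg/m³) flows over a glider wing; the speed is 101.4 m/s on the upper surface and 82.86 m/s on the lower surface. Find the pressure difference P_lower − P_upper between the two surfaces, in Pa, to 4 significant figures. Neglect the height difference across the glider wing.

ΔP ≈ 1712 Pa

With negligible Δh, P + ½ρv² is constant, so P_low − P_up = ½ρ(v_up² − v_low²).
ΔP = ½·1.002·(101.4² − 82.86²) = 1712 Pa.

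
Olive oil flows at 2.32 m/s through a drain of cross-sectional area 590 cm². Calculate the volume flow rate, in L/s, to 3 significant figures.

Q ≈ 137 L/s

Q = A·v = 0.0590 m² × 2.32 m/s = 0.137 m³/s.
Converting: 0.137 m³/s × 1000 = 137 L/s.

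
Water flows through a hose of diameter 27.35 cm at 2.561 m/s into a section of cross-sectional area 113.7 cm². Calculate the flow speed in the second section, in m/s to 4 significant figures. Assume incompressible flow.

v₂ = 13.23 m/s

The volume flow rate is constant, so v₂ = (A₁/A₂)v₁ = (587.5/113.7)·2.561 = 13.23 m/s.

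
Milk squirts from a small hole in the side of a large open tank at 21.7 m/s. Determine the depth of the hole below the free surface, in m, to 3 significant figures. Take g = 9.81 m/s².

For a small hole in a large open tank, ½v² = gh, giving h = v²/(2g).
h = 21.7²/(2·9.81) = 471/19.62 = 24.0 m.

24.0 m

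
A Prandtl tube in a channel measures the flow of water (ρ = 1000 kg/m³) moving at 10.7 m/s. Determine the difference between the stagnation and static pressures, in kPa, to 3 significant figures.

ΔP = 57.2 kPa

The dynamic pressure equals the rise in static pressure at the stagnation point: ΔP = ½ρv².
ΔP = ½·1000·10.7² = 57200 Pa.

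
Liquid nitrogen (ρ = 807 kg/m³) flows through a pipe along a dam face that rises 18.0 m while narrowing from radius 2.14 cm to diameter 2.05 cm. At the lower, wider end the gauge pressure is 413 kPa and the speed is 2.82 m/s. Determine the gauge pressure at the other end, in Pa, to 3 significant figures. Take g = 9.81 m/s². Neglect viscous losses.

P₂ ≈ 213000 Pa

By continuity, v₂ = v₁·A₁/A₂ = 2.82·(14.4/3.30) = 12.3 m/s.
Applying Bernoulli between the two ends and solving for P₂: P₂ = P₁ + ½ρ(v₁² − v₂²) − ρgΔh.
P₂ = 413000 + ½·807·(2.82² − 12.3²) − 807·9.81·(+18.0) = 413000 + (-57800) − (143000) = 213000 Pa.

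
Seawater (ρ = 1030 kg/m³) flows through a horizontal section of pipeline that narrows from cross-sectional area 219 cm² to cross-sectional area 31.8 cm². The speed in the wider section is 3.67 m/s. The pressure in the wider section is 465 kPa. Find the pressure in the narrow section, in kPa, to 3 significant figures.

P₂ = 143 kPa

Continuity gives A₁v₁ = A₂v₂, so v₂ = (219 cm²)/(31.8 cm²) × 3.67 m/s = 25.3 m/s.
Bernoulli (h₁ = h₂): P₁ − P₂ = ½ρ(v₂² − v₁²).
P₂ = P₁ − ½ρ(v₂² − v₁²) = 465000 − ½·1030·(25.3² − 3.67²) = 465000 − 322000 = 143000 Pa.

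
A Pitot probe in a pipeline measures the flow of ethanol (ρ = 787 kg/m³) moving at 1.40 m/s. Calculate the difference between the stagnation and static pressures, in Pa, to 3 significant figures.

ΔP ≈ 771 Pa

Bernoulli between the free stream and the stagnation point: ½ρv² = P_stag − P_static.
ΔP = ½·787·1.40² = 771 Pa.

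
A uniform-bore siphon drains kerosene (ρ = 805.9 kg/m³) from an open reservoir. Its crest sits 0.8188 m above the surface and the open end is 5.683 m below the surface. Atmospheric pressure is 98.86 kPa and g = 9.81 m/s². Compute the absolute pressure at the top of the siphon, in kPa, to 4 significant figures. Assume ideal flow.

Bernoulli surface→outlet gives ½v² = g·h_out, so v = √(2·9.81·5.683) = 10.56 m/s.
Continuity keeps v the same throughout the tube; from surface to crest, P_atm + 0 = P_top + ½ρv² + ρg·h_top.
P_top = 98860 − ½·805.9·10.56² − 805.9·9.81·0.8188 = 47460 Pa.

47.46 kPa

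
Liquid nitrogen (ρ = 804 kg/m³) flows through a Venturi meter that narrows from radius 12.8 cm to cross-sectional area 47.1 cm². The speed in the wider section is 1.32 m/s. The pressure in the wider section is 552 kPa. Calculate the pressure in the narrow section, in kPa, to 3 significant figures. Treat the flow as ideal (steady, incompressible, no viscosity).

The volume flow rate is constant, so v₂ = (A₁/A₂)v₁ = (515/47.1)·1.32 = 14.4 m/s.
Along the horizontal streamline, P + ½ρv² is constant.
P₂ = P₁ − ½ρ(v₂² − v₁²) = 552000 − ½·804·(14.4² − 1.32²) = 552000 − 83000 = 469000 Pa.

469 kPa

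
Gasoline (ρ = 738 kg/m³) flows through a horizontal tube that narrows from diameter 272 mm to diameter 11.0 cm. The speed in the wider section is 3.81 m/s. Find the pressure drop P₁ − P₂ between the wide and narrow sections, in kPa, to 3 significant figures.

195 kPa

By continuity, v₂ = v₁·A₁/A₂ = 3.81·(581/95.0) = 23.3 m/s.
The pipe is horizontal, so Bernoulli reduces to P₁ + ½ρv₁² = P₂ + ½ρv₂².
P₁ − P₂ = ½·738·(23.3² − 3.81²) = ½·738·528 = 195000 Pa.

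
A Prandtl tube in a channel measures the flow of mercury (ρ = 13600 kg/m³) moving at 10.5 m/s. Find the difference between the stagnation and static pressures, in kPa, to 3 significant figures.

ΔP ≈ 750 kPa

At the stagnation point the flow is brought to rest, so Bernoulli gives P_stag − P_static = ½ρv².
ΔP = ½·13600·10.5² = 750000 Pa.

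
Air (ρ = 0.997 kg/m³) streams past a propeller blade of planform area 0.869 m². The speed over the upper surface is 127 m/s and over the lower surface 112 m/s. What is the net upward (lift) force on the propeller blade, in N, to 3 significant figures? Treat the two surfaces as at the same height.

F ≈ 1550 N

The faster flow above has the lower pressure; Bernoulli (same height) gives ΔP = ½ρ(v_up² − v_low²).
ΔP = ½·0.997·(127² − 112²) = 1790 Pa.
Lift = ΔP · A = 1790 × 0.869 = 1550 N.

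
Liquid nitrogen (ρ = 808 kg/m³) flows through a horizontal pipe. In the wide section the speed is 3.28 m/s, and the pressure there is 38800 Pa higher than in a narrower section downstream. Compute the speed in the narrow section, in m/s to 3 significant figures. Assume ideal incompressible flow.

v₂ ≈ 10.3 m/s

Along the level pipe P + ½ρv² is conserved, hence v₂² = v₁² + 2(P₁ − P₂)/ρ.
v₂ = √(3.28² + 2·38800/808) = √(10.8 + 96.0) = 10.3 m/s.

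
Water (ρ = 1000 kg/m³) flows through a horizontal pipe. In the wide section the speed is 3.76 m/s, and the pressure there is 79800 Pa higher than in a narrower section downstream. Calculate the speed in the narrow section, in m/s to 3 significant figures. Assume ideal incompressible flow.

Horizontal Bernoulli: P₁ + ½ρv₁² = P₂ + ½ρv₂², so v₂² = v₁² + 2(P₁ − P₂)/ρ.
v₂ = √(3.76² + 2·79800/1000) = √(14.1 + 160) = 13.2 m/s.

v₂ ≈ 13.2 m/s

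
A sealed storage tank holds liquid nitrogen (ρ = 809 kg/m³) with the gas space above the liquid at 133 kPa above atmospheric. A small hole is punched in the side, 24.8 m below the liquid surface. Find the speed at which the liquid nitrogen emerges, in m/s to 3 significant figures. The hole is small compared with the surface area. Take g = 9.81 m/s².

Take point 1 at the surface (v₁ ≈ 0) and point 2 at the hole (at atmospheric pressure). Bernoulli: P₁ + ρg h = P_atm + ½ρv₂².
With P₁ − P_atm = 133000 Pa, v₂ = √(2gh + 2ΔP/ρ) = √(2·9.81·24.8 + 2·133000/809) = 28.6 m/s.

v = 28.6 m/s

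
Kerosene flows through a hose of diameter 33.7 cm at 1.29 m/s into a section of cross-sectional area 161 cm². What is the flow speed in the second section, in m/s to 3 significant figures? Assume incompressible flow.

v₂ ≈ 7.15 m/s

Continuity gives A₁v₁ = A₂v₂, so v₂ = (892 cm²)/(161 cm²) × 1.29 m/s = 7.15 m/s.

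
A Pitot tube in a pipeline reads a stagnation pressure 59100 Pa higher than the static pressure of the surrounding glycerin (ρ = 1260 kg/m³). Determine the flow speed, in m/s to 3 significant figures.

The dynamic pressure equals the rise in static pressure at the stagnation point: ΔP = ½ρv².
v = √(2ΔP/ρ) = √(2·59100/1260) = 9.69 m/s.

9.69 m/s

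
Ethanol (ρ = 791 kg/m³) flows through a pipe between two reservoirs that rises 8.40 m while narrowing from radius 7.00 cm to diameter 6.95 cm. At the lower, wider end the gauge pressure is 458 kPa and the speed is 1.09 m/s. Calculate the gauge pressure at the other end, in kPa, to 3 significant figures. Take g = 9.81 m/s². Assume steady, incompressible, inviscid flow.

By continuity, v₂ = v₁·A₁/A₂ = 1.09·(154/37.9) = 4.42 m/s.
Energy conservation along the streamline gives P₂ = P₁ − ½ρ(v₂² − v₁²) − ρg(h₂ − h₁).
P₂ = 458000 + ½·791·(1.09² − 4.42²) − 791·9.81·(+8.40) = 458000 + (-7270) − (65200) = 386000 Pa.

P₂ ≈ 386 kPa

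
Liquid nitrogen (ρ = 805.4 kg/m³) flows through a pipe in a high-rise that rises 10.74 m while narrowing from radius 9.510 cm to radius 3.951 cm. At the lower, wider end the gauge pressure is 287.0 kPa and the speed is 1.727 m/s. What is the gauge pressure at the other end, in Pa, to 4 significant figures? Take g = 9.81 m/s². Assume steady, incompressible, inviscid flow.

Mass conservation (A₁v₁ = A₂v₂) gives v₂ = 1.727 × 284.1/49.04 = 10.01 m/s.
Bernoulli: P₁ + ½ρv₁² + ρg h₁ = P₂ + ½ρv₂² + ρg h₂, so P₂ = P₁ + ½ρ(v₁² − v₂²) − ρg(h₂ − h₁).
P₂ = 287000 + ½·805.4·(1.727² − 10.01²) − 805.4·9.81·(+10.74) = 287000 + (-39110) − (84860) = 163000 Pa.

P₂ ≈ 163000 Pa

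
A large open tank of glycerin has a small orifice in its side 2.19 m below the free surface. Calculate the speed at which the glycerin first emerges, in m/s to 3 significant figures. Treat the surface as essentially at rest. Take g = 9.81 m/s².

6.55 m/s

Torricelli's result v = √(2gh) gives v = √(2·9.81·2.19) = 6.55 m/s.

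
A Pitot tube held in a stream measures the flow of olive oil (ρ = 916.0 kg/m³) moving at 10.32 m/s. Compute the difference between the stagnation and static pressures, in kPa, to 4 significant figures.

At the stagnation point the flow is brought to rest, so Bernoulli gives P_stag − P_static = ½ρv².
ΔP = ½·916.0·10.32² = 48780 Pa.

ΔP ≈ 48.78 kPa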